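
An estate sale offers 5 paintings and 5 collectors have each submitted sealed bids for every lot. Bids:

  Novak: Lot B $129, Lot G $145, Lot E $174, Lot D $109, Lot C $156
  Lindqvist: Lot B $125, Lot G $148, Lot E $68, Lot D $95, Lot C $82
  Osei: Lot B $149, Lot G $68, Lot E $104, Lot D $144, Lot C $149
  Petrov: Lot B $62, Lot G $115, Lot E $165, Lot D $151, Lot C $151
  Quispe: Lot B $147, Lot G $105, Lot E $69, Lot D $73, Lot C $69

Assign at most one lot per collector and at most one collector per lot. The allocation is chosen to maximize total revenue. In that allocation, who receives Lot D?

Petrov receives Lot D.

Optimal: Novak→Lot E ($174), Lindqvist→Lot G ($148), Osei→Lot C ($149), Petrov→Lot D ($151), Quispe→Lot B ($147) — total 174+148+149+151+147 = $769.
Row-greedy (each collector in turn takes its best remaining lot) gives $691, worse by 78.
Petrov's own top lot is Lot E ($165), but forcing Petrov→Lot E and reassigning the rest optimally gives only $760 — worse by 9.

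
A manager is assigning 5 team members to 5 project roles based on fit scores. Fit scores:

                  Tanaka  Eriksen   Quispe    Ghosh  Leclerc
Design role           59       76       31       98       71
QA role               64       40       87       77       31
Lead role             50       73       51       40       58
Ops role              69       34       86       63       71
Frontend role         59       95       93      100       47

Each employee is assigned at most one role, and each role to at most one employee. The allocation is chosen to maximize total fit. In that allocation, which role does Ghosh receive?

Optimal: Tanaka→Ops role (69 pts), Eriksen→Frontend role (95 pts), Quispe→QA role (87 pts), Ghosh→Design role (98 pts), Leclerc→Lead role (58 pts) — total 69+95+87+98+58 = 407 pts.
Next-best assignment: Tanaka→QA role, Eriksen→Frontend role, Quispe→Ops role, Ghosh→Design role, Leclerc→Lead role = 401 pts.
Swapping Ghosh↔Eriksen (Ghosh→Frontend role 100 pts, Eriksen→Design role 76 pts) loses 17.
Every other assignment is strictly worse.
Ghosh's own top role is Frontend role (100 pts), but forcing Ghosh→Frontend role and reassigning the rest optimally gives only 400 pts — worse by 7.

Ghosh receives Design role.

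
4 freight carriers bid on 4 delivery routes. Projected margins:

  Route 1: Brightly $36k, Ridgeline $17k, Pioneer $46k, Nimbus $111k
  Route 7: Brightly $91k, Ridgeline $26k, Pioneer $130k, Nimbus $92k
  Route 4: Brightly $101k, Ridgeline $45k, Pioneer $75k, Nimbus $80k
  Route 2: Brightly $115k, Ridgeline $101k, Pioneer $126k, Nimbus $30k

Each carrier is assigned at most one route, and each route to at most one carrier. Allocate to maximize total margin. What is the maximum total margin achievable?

Optimal: Brightly→Route 4 ($101k), Ridgeline→Route 2 ($101k), Pioneer→Route 7 ($130k), Nimbus→Route 1 ($111k) — total 101+101+130+111 = $443k.
Row-greedy (each carrier in turn takes its best remaining route) gives $401k, worse by 42.
No other one-to-one assignment exceeds $443k.

Maximum total: $443k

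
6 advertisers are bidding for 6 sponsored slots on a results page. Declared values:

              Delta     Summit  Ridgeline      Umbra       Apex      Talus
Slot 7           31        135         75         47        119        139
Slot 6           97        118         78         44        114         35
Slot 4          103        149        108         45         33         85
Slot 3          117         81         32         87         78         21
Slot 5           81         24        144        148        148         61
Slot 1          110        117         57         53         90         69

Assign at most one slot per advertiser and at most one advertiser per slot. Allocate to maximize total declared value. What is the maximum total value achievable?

Maximum total: $743

Optimal: Delta→Slot 3 ($117), Summit→Slot 1 ($117), Ridgeline→Slot 4 ($108), Umbra→Slot 5 ($148), Apex→Slot 6 ($114), Talus→Slot 7 ($139) — total 117+117+108+148+114+139 = $743.
Column-greedy (each slot in turn goes to its best remaining advertiser) gives $720, worse by 23.
No other one-to-one assignment exceeds $743.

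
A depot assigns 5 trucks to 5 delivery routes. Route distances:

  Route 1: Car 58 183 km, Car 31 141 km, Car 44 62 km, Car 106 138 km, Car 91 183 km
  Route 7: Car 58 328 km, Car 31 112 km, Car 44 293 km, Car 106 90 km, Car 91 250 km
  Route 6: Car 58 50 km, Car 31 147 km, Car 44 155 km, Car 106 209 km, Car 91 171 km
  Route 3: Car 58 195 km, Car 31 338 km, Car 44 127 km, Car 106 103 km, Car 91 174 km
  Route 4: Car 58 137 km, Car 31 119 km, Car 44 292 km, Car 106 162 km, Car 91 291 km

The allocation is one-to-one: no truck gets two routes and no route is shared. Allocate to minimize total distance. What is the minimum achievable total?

Min total: 495 km

Optimal: Car 58→Route 6 (50 km), Car 31→Route 4 (119 km), Car 44→Route 1 (62 km), Car 106→Route 7 (90 km), Car 91→Route 3 (174 km) — total 50+119+62+90+174 = 495 km.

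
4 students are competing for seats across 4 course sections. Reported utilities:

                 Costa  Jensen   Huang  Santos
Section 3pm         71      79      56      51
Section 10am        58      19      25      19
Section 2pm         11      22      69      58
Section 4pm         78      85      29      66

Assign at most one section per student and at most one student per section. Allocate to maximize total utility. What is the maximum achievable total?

Max total: 272 points

Optimal: Costa→Section 10am (58 points), Jensen→Section 3pm (79 points), Huang→Section 2pm (69 points), Santos→Section 4pm (66 points) — total 58+79+69+66 = 272 points.
Row-greedy (each student in turn takes its best remaining section) gives 245 points, worse by 27.
No other one-to-one assignment exceeds 272 points.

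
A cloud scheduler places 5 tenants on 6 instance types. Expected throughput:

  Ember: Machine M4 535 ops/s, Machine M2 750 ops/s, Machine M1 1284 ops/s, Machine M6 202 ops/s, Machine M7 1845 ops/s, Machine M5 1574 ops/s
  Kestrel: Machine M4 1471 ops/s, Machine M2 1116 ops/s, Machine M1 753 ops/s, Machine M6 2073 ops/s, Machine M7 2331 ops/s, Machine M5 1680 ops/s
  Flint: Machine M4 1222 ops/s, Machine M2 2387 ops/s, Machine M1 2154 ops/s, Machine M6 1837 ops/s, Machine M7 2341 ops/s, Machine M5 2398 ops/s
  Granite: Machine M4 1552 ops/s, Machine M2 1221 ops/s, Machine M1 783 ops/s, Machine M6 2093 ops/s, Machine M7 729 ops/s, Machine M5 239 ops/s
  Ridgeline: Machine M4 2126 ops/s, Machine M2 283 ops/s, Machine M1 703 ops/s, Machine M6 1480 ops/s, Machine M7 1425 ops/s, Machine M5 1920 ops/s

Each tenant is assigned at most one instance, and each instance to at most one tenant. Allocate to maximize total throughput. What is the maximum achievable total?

Optimal: Ember→Machine M5 (1574 ops/s), Kestrel→Machine M7 (2331 ops/s), Flint→Machine M2 (2387 ops/s), Granite→Machine M6 (2093 ops/s), Ridgeline→Machine M4 (2126 ops/s) — total 1574+2331+2387+2093+2126 = 10511 ops/s.
Max-entry greedy (repeatedly take the single best remaining cell) gives 10232 ops/s, worse by 279.

Maximum total: 10511 ops/s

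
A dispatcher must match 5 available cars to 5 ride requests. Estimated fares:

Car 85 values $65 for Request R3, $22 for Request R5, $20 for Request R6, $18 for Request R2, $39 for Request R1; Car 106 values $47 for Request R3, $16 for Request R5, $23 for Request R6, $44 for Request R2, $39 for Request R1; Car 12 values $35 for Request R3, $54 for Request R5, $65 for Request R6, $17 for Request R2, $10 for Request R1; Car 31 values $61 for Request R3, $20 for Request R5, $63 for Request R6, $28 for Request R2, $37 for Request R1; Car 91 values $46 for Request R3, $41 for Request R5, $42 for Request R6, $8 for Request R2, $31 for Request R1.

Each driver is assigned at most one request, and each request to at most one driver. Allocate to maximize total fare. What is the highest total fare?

Max total: $257

Treat this as an assignment problem: match each driver to one request.
Optimal: Car 85→Request R3 ($65), Car 106→Request R2 ($44), Car 12→Request R5 ($54), Car 31→Request R6 ($63), Car 91→Request R1 ($31) — total 65+44+54+63+31 = $257.
Max-entry greedy (repeatedly take the single best remaining cell) gives $252, worse by 5.
Swapping Car 106↔Car 91 (Car 106→Request R1 $39, Car 91→Request R2 $8) loses 28.
Checked against all permutations: $257 is optimal.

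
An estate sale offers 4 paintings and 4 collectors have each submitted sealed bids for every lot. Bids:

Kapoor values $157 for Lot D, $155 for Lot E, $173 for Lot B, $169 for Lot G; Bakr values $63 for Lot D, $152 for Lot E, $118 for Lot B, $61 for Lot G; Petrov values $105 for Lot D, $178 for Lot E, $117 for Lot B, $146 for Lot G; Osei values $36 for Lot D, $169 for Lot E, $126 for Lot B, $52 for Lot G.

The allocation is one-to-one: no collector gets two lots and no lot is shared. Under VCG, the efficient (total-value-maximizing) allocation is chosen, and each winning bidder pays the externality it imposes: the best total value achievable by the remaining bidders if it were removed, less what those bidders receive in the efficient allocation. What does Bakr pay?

Bakr pays $16.

Efficient allocation: Kapoor→Lot D ($157), Bakr→Lot B ($118), Petrov→Lot G ($146), Osei→Lot E ($169); total welfare W = $590.
Bakr receives Lot B at value $118, so the others get W − 118 = $472.
Without Bakr: best allocation of the remaining 3 bidders over all 4 lots is Kapoor→Lot B ($173), Petrov→Lot G ($146), Osei→Lot E ($169), total $488.
VCG payment = (others' best without Bakr) − (others' welfare with Bakr) = 488 − 472 = $16.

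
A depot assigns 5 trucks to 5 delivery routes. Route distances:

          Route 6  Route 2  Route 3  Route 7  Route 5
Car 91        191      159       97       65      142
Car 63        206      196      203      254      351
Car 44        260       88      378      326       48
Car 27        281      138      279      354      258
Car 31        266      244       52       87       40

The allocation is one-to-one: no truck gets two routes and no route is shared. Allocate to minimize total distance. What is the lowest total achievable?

This is the linear assignment problem.
Optimal: Car 91→Route 7 (65 km), Car 63→Route 6 (206 km), Car 44→Route 5 (48 km), Car 27→Route 2 (138 km), Car 31→Route 3 (52 km) — total 65+206+48+138+52 = 509 km.
Column-greedy (each route in turn goes to its cheapest remaining truck) gives 843 km, worse by 334.
Every other assignment is strictly worse.

Minimum total: 509 km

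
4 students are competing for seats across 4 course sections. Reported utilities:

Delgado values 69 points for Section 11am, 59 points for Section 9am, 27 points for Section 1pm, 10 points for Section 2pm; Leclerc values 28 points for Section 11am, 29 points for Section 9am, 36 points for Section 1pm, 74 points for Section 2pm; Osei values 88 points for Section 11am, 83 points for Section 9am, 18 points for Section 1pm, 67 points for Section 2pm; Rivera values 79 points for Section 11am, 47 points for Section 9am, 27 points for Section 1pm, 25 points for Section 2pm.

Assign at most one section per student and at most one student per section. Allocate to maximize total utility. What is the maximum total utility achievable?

Max total: 263 points

Optimal: Delgado→Section 1pm (27 points), Leclerc→Section 2pm (74 points), Osei→Section 9am (83 points), Rivera→Section 11am (79 points) — total 27+74+83+79 = 263 points.
Row-greedy (each student in turn takes its best remaining section) gives 253 points, worse by 10.
Checked against all permutations: 263 points is optimal.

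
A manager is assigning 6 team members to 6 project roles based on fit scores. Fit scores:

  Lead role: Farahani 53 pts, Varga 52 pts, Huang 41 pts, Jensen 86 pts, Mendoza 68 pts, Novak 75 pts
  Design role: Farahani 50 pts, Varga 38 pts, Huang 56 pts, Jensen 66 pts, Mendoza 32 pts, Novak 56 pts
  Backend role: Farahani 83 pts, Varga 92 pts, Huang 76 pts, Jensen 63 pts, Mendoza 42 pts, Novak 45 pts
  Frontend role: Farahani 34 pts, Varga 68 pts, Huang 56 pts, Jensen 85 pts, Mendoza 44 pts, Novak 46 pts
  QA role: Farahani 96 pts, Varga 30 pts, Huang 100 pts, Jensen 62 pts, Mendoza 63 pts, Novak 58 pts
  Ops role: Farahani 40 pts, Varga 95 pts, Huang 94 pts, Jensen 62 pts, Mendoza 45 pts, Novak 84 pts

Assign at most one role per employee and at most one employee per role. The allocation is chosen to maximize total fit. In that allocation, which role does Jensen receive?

Jensen receives Frontend role.

Optimal: Farahani→QA role (96 pts), Varga→Backend role (92 pts), Huang→Ops role (94 pts), Jensen→Frontend role (85 pts), Mendoza→Lead role (68 pts), Novak→Design role (56 pts) — total 96+92+94+85+68+56 = 491 pts.
Column-greedy (each role in turn goes to its best remaining employee) gives 421 pts, worse by 70.
Swapping Farahani↔Mendoza (Farahani→Lead role 53 pts, Mendoza→QA role 63 pts) loses 48.
Every other assignment is strictly worse.
Jensen's own top role is Lead role (86 pts), but forcing Jensen→Lead role and reassigning the rest optimally gives only 468 pts — worse by 23.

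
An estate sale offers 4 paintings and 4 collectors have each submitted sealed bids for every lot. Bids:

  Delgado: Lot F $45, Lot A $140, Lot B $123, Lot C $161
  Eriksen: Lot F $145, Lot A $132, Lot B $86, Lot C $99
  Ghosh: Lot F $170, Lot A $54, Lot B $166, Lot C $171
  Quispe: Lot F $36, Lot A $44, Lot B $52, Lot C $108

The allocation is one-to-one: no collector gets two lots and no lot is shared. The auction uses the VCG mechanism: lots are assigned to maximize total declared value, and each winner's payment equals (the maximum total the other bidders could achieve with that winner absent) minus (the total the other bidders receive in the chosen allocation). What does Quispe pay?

Efficient allocation: Delgado→Lot A ($140), Eriksen→Lot F ($145), Ghosh→Lot B ($166), Quispe→Lot C ($108); total welfare W = $559.
Quispe receives Lot C at value $108, so the others get W − 108 = $451.
Without Quispe: best allocation of the remaining 3 bidders over all 4 lots is Delgado→Lot C ($161), Eriksen→Lot F ($145), Ghosh→Lot B ($166), total $472.
VCG payment = (others' best without Quispe) − (others' welfare with Quispe) = 472 − 451 = $21.

Quispe pays $21.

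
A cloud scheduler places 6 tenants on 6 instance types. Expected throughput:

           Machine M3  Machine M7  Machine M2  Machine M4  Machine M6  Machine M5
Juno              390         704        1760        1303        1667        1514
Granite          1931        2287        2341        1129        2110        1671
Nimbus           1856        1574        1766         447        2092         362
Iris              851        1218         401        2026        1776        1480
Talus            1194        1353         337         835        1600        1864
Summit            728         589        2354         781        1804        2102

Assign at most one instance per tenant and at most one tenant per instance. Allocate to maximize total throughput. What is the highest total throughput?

Optimal: Juno→Machine M6 (1667 ops/s), Granite→Machine M7 (2287 ops/s), Nimbus→Machine M3 (1856 ops/s), Iris→Machine M4 (2026 ops/s), Talus→Machine M5 (1864 ops/s), Summit→Machine M2 (2354 ops/s) — total 1667+2287+1856+2026+1864+2354 = 12054 ops/s.
Every other assignment is strictly worse.

Maximum total: 12054 ops/s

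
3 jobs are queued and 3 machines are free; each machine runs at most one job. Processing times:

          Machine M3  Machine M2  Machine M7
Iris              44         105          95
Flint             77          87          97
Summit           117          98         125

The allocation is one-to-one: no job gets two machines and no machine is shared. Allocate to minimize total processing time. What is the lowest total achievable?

This is the linear assignment problem.
Optimal: Iris→Machine M3 (44 min), Flint→Machine M7 (97 min), Summit→Machine M2 (98 min) — total 44+97+98 = 239 min.
Min-entry greedy (repeatedly take the single cheapest remaining cell) gives 256 min, worse by 17.
Next-best assignment: Iris→Machine M3, Flint→Machine M2, Summit→Machine M7 = 256 min.
Swapping Summit↔Iris (Summit→Machine M3 117 min, Iris→Machine M2 105 min) adds 80.

Min total: 239 min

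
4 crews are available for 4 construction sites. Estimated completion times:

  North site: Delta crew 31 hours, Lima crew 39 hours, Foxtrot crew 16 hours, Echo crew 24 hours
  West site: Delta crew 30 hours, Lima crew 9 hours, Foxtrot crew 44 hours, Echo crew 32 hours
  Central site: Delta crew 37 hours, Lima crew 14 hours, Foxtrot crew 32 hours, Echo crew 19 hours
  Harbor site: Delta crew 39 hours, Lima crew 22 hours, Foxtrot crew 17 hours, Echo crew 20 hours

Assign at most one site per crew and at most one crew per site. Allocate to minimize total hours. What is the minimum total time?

Minimum total: 76 hours

Optimal: Delta crew→North site (31 hours), Lima crew→West site (9 hours), Foxtrot crew→Harbor site (17 hours), Echo crew→Central site (19 hours) — total 31+9+17+19 = 76 hours.
Min-entry greedy (repeatedly take the single cheapest remaining cell) gives 83 hours, worse by 7.
Checked against all permutations: 76 hours is optimal.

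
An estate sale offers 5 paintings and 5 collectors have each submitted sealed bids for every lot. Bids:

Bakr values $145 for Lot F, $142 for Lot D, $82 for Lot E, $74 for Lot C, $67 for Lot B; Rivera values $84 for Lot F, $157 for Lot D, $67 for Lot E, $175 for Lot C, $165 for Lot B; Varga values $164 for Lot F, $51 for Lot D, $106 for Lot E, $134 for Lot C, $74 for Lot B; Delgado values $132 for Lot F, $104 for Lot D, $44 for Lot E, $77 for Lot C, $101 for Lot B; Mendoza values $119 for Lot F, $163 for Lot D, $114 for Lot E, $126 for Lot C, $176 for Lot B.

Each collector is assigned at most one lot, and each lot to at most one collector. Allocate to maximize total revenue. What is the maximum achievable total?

Maximum total: $731

This is the linear assignment problem.
Optimal: Bakr→Lot D ($142), Rivera→Lot C ($175), Varga→Lot E ($106), Delgado→Lot F ($132), Mendoza→Lot B ($176) — total 142+175+106+132+176 = $731.
Max-entry greedy (repeatedly take the single best remaining cell) gives $701, worse by 30.
Next-best assignment: Bakr→Lot F, Rivera→Lot C, Varga→Lot E, Delgado→Lot D, Mendoza→Lot B = $706.
No other one-to-one assignment exceeds $731.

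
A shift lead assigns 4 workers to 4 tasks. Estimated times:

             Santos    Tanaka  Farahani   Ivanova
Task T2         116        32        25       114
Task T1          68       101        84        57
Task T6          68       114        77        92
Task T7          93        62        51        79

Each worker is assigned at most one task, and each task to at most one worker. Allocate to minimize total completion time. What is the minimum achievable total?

This is a one-to-one assignment (minimum-cost bipartite matching).
Optimal: Santos→Task T6 (68 min), Tanaka→Task T2 (32 min), Farahani→Task T7 (51 min), Ivanova→Task T1 (57 min) — total 68+32+51+57 = 208 min.
Min-entry greedy (repeatedly take the single cheapest remaining cell) gives 212 min, worse by 4.
Next-best assignment: Santos→Task T6, Tanaka→Task T7, Farahani→Task T2, Ivanova→Task T1 = 212 min.

Min total: 208 min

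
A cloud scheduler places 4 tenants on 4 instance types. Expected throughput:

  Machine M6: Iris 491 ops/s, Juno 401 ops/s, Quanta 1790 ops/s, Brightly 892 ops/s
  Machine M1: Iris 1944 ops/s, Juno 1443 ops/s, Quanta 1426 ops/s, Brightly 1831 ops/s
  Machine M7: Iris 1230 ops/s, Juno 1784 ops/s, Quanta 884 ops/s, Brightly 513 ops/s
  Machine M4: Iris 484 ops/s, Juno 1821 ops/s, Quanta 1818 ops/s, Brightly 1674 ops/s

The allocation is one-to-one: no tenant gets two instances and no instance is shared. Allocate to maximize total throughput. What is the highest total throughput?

Max total: 7192 ops/s

Optimal: Iris→Machine M1 (1944 ops/s), Juno→Machine M7 (1784 ops/s), Quanta→Machine M6 (1790 ops/s), Brightly→Machine M4 (1674 ops/s) — total 1944+1784+1790+1674 = 7192 ops/s.
Max-entry greedy (repeatedly take the single best remaining cell) gives 6068 ops/s, worse by 1124.
Every other assignment is strictly worse.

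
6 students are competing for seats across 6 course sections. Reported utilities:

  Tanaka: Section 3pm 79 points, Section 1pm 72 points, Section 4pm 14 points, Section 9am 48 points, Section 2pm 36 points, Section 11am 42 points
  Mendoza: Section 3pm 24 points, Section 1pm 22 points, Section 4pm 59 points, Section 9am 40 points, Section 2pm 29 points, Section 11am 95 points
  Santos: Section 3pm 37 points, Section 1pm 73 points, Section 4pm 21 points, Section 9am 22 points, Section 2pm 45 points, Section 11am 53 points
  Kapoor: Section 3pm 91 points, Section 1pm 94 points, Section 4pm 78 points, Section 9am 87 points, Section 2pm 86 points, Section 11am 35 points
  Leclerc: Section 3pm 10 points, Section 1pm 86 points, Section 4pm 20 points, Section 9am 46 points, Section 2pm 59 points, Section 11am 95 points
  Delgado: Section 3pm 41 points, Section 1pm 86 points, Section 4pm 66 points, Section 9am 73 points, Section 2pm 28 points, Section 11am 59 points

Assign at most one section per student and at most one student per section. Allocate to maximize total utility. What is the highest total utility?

This is the linear assignment problem.
Optimal: Tanaka→Section 3pm (79 points), Mendoza→Section 4pm (59 points), Santos→Section 1pm (73 points), Kapoor→Section 2pm (86 points), Leclerc→Section 11am (95 points), Delgado→Section 9am (73 points) — total 79+59+73+86+95+73 = 465 points.
Column-greedy (each section in turn goes to its best remaining student) gives 431 points, worse by 34.
Next-best assignment: Tanaka→Section 3pm, Mendoza→Section 11am, Santos→Section 1pm, Kapoor→Section 9am, Leclerc→Section 2pm, Delgado→Section 4pm = 459 points.

Max total: 465 points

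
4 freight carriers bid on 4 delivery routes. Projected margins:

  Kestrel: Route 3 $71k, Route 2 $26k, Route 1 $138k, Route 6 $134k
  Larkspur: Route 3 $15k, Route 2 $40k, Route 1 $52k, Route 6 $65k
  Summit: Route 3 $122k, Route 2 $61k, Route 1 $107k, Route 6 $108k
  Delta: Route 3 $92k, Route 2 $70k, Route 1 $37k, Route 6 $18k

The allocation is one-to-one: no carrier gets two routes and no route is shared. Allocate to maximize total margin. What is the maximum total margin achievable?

Treat this as an assignment problem: match each carrier to one route.
Optimal: Kestrel→Route 1 ($138k), Larkspur→Route 6 ($65k), Summit→Route 3 ($122k), Delta→Route 2 ($70k) — total 138+65+122+70 = $395k.

Maximum total: $395k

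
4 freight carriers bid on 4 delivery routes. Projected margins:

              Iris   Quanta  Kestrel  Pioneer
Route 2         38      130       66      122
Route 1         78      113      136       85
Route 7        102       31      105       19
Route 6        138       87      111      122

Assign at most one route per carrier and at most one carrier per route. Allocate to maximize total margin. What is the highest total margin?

Treat this as an assignment problem: match each carrier to one route.
Optimal: Iris→Route 7 ($102k), Quanta→Route 2 ($130k), Kestrel→Route 1 ($136k), Pioneer→Route 6 ($122k) — total 102+130+136+122 = $490k.
Max-entry greedy (repeatedly take the single best remaining cell) gives $423k, worse by 67.

Max total: $490k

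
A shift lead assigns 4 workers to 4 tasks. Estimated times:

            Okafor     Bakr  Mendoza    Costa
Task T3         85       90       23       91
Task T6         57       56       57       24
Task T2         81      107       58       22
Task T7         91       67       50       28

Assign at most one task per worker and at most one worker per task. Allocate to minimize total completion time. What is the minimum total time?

This is a one-to-one assignment (minimum-cost bipartite matching).
Optimal: Okafor→Task T6 (57 min), Bakr→Task T7 (67 min), Mendoza→Task T3 (23 min), Costa→Task T2 (22 min) — total 57+67+23+22 = 169 min.
Column-greedy (each task in turn goes to its cheapest remaining worker) gives 195 min, worse by 26.

Min total: 169 min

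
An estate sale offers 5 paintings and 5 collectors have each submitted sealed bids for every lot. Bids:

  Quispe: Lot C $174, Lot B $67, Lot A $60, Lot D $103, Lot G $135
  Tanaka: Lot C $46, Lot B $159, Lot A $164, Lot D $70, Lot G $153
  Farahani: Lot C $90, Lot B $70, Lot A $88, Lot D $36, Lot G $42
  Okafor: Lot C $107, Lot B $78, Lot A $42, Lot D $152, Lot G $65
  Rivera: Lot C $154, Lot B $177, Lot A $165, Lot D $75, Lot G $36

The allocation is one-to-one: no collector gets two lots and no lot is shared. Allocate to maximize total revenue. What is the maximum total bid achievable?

This is a one-to-one assignment (maximum-weight bipartite matching).
Optimal: Quispe→Lot C ($174), Tanaka→Lot G ($153), Farahani→Lot A ($88), Okafor→Lot D ($152), Rivera→Lot B ($177) — total 174+153+88+152+177 = $744.
Column-greedy (each lot in turn goes to its best remaining collector) gives $709, worse by 35.
Swapping Okafor↔Quispe (Okafor→Lot C $107, Quispe→Lot D $103) loses 116.
Every other assignment is strictly worse.

Maximum total: $744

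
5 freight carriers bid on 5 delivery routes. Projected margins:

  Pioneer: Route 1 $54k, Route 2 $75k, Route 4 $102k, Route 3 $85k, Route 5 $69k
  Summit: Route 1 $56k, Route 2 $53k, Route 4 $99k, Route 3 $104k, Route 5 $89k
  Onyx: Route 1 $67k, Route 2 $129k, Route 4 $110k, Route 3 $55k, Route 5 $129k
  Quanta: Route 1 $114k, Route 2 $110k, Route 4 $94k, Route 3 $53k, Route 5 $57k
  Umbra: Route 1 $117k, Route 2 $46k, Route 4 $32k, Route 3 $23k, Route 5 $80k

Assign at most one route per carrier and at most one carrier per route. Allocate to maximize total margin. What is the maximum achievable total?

Maximum total: $562k

Optimal: Pioneer→Route 4 ($102k), Summit→Route 3 ($104k), Onyx→Route 5 ($129k), Quanta→Route 2 ($110k), Umbra→Route 1 ($117k) — total 102+104+129+110+117 = $562k.
Max-entry greedy (repeatedly take the single best remaining cell) gives $509k, worse by 53.
Next-best assignment: Pioneer→Route 3, Summit→Route 4, Onyx→Route 5, Quanta→Route 2, Umbra→Route 1 = $540k.
Swapping Umbra↔Summit (Umbra→Route 3 $23k, Summit→Route 1 $56k) loses 142.
Every other assignment is strictly worse.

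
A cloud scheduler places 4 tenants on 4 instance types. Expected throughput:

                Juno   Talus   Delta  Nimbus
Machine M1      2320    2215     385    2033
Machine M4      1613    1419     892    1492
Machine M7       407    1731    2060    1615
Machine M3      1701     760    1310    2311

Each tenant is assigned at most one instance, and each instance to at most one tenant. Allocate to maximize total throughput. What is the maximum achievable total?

Max total: 8199 ops/s

This is the linear assignment problem.
Optimal: Juno→Machine M4 (1613 ops/s), Talus→Machine M1 (2215 ops/s), Delta→Machine M7 (2060 ops/s), Nimbus→Machine M3 (2311 ops/s) — total 1613+2215+2060+2311 = 8199 ops/s.
Max-entry greedy (repeatedly take the single best remaining cell) gives 8110 ops/s, worse by 89.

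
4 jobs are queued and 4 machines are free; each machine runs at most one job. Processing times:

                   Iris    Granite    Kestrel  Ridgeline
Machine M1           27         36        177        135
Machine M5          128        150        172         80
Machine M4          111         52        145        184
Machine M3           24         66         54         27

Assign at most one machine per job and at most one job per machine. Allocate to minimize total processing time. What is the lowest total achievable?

Optimal: Iris→Machine M1 (27 min), Granite→Machine M4 (52 min), Kestrel→Machine M3 (54 min), Ridgeline→Machine M5 (80 min) — total 27+52+54+80 = 213 min.
Min-entry greedy (repeatedly take the single cheapest remaining cell) gives 285 min, worse by 72.
Swapping Kestrel↔Iris (Kestrel→Machine M1 177 min, Iris→Machine M3 24 min) adds 120.

Min total: 213 min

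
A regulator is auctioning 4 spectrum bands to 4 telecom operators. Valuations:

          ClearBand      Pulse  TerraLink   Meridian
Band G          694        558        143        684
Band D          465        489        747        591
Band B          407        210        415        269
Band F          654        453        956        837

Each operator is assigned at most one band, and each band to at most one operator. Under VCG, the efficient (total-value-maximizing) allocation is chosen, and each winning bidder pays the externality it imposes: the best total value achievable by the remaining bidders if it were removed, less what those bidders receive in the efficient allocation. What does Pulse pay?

Pulse pays $287M.

Efficient allocation: ClearBand→Band B ($407M), Pulse→Band G ($558M), TerraLink→Band D ($747M), Meridian→Band F ($837M); total welfare W = $2549M.
Pulse receives Band G at value $558M, so the others get W − 558 = $1991M.
Without Pulse: best allocation of the remaining 3 bidders over all 4 bands is ClearBand→Band G ($694M), TerraLink→Band D ($747M), Meridian→Band F ($837M), total $2278M.
VCG payment = (others' best without Pulse) − (others' welfare with Pulse) = 2278 − 1991 = $287M.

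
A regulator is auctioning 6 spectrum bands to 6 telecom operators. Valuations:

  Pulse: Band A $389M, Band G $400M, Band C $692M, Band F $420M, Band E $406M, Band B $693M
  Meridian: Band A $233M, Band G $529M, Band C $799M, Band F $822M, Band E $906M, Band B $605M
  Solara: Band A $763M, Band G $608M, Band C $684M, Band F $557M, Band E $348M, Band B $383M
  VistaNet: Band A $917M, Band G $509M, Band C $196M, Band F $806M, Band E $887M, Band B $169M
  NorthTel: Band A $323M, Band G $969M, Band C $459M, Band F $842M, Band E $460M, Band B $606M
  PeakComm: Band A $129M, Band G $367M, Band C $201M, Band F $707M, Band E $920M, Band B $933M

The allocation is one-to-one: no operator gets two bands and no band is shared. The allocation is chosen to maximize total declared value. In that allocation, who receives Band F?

This is the linear assignment problem.
Optimal: Pulse→Band C ($692M), Meridian→Band E ($906M), Solara→Band A ($763M), VistaNet→Band F ($806M), NorthTel→Band G ($969M), PeakComm→Band B ($933M) — total 692+906+763+806+969+933 = $5069M.
Column-greedy (each band in turn goes to its best remaining operator) gives $4181M, worse by 888.
Swapping NorthTel↔Pulse (NorthTel→Band C $459M, Pulse→Band G $400M) loses 802.
Every other assignment is strictly worse.
VistaNet's own top band is Band A ($917M), but forcing VistaNet→Band A and reassigning the rest optimally gives only $5005M — worse by 64.

VistaNet receives Band F.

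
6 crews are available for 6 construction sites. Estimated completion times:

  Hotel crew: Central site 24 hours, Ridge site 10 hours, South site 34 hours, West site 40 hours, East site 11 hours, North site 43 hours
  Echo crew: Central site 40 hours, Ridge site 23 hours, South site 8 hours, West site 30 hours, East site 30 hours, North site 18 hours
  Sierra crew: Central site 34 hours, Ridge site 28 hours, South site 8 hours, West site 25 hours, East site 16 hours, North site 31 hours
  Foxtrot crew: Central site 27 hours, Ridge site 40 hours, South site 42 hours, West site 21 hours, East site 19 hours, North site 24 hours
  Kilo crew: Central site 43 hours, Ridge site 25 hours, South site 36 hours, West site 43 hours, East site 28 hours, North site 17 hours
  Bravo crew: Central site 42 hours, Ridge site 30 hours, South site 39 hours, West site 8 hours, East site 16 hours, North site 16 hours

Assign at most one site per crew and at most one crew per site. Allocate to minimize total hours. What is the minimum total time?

Optimal: Hotel crew→Ridge site (10 hours), Echo crew→South site (8 hours), Sierra crew→East site (16 hours), Foxtrot crew→Central site (27 hours), Kilo crew→North site (17 hours), Bravo crew→West site (8 hours) — total 10+8+16+27+17+8 = 86 hours.
Row-greedy (each crew in turn takes its cheapest remaining site) gives 114 hours, worse by 28.
Next-best assignment: Hotel crew→East site, Echo crew→Ridge site, Sierra crew→South site, Foxtrot crew→Central site, Kilo crew→North site, Bravo crew→West site = 94 hours.

Minimum total: 86 hours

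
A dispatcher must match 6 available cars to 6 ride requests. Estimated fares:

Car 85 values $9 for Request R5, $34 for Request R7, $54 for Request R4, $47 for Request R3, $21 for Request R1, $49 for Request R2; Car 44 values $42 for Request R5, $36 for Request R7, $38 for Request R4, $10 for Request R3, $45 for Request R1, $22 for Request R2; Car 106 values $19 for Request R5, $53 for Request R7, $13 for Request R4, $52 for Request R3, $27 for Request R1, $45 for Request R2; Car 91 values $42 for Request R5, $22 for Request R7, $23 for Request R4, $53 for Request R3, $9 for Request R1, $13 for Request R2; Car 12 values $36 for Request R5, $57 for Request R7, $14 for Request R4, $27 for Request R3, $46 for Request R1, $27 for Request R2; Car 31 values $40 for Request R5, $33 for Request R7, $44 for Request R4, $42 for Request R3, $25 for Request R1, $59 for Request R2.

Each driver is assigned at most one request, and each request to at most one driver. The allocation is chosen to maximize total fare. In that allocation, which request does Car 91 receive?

Car 91 receives Request R5.

This is a one-to-one assignment (maximum-weight bipartite matching).
Optimal: Car 85→Request R4 ($54), Car 44→Request R1 ($45), Car 106→Request R3 ($52), Car 91→Request R5 ($42), Car 12→Request R7 ($57), Car 31→Request R2 ($59) — total 54+45+52+42+57+59 = $309.
Max-entry greedy (repeatedly take the single best remaining cell) gives $287, worse by 22.
Next-best assignment: Car 85→Request R4, Car 44→Request R5, Car 106→Request R7, Car 91→Request R3, Car 12→Request R1, Car 31→Request R2 = $307.
Car 91's own top request is Request R3 ($53), but forcing Car 91→Request R3 and reassigning the rest optimally gives only $307 — worse by 2.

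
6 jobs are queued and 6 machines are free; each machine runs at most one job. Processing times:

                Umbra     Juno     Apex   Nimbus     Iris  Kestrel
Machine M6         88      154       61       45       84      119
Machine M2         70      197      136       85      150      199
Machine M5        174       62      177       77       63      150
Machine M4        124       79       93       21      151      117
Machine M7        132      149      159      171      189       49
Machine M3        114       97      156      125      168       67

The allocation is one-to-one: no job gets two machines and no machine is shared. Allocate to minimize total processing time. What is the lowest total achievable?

Minimum total: 361 min

Treat this as an assignment problem: match each job to one machine.
Optimal: Umbra→Machine M2 (70 min), Juno→Machine M3 (97 min), Apex→Machine M6 (61 min), Nimbus→Machine M4 (21 min), Iris→Machine M5 (63 min), Kestrel→Machine M7 (49 min) — total 70+97+61+21+63+49 = 361 min.
Min-entry greedy (repeatedly take the single cheapest remaining cell) gives 431 min, worse by 70.
Next-best assignment: Umbra→Machine M2, Juno→Machine M3, Apex→Machine M4, Nimbus→Machine M6, Iris→Machine M5, Kestrel→Machine M7 = 417 min.
Swapping Umbra↔Kestrel (Umbra→Machine M7 132 min, Kestrel→Machine M2 199 min) adds 212.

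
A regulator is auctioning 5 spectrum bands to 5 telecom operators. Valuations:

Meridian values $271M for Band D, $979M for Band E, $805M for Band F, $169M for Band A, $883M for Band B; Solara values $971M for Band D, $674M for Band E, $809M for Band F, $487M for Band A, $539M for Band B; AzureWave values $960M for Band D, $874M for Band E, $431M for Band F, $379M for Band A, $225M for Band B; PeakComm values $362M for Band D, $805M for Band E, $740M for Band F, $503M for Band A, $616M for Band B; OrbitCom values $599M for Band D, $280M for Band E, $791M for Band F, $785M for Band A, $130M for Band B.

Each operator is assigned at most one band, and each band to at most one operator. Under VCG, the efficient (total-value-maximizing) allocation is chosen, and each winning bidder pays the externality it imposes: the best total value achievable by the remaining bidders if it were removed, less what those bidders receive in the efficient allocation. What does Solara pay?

Solara pays $182M.

Efficient allocation: Meridian→Band B ($883M), Solara→Band D ($971M), AzureWave→Band E ($874M), PeakComm→Band F ($740M), OrbitCom→Band A ($785M); total welfare W = $4253M.
Solara receives Band D at value $971M, so the others get W − 971 = $3282M.
Without Solara: best allocation of the remaining 4 bidders over all 5 bands is Meridian→Band E ($979M), AzureWave→Band D ($960M), PeakComm→Band F ($740M), OrbitCom→Band A ($785M), total $3464M.
VCG payment = (others' best without Solara) − (others' welfare with Solara) = 3464 − 3282 = $182M.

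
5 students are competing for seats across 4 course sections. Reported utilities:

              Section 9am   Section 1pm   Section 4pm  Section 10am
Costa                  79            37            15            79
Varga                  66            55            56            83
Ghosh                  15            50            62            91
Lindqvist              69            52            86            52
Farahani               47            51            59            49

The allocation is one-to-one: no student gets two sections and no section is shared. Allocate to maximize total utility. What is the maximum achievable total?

Maximum total: 311 points

Optimal: Costa→Section 9am (79 points), Varga→Section 1pm (55 points), Lindqvist→Section 4pm (86 points), Ghosh→Section 10am (91 points) — total 79+55+86+91 = 311 points.
Row-greedy (each student in turn takes its best remaining section) gives 276 points, worse by 35.
Next-best assignment: Costa→Section 9am, Farahani→Section 1pm, Lindqvist→Section 4pm, Ghosh→Section 10am = 307 points.
Every other assignment is strictly worse.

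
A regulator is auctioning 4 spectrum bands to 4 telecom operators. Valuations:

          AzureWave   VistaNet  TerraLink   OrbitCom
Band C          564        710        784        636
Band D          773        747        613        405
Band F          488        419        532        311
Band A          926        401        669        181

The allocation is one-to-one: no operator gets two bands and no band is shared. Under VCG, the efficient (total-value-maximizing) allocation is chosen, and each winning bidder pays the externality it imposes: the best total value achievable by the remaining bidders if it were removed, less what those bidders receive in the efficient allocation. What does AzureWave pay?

Efficient allocation: AzureWave→Band A ($926M), VistaNet→Band D ($747M), TerraLink→Band F ($532M), OrbitCom→Band C ($636M); total welfare W = $2841M.
AzureWave receives Band A at value $926M, so the others get W − 926 = $1915M.
Without AzureWave: best allocation of the remaining 3 bidders over all 4 bands is VistaNet→Band D ($747M), TerraLink→Band A ($669M), OrbitCom→Band C ($636M), total $2052M.
VCG payment = (others' best without AzureWave) − (others' welfare with AzureWave) = 2052 − 1915 = $137M.

AzureWave pays $137M.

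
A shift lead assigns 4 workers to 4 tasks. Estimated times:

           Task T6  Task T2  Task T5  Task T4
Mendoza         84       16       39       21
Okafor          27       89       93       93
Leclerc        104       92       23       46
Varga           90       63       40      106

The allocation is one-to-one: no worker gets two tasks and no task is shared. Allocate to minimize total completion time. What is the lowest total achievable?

Minimum total: 129 min

Optimal: Mendoza→Task T2 (16 min), Okafor→Task T6 (27 min), Leclerc→Task T4 (46 min), Varga→Task T5 (40 min) — total 16+27+46+40 = 129 min.
Row-greedy (each worker in turn takes its cheapest remaining task) gives 172 min, worse by 43.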